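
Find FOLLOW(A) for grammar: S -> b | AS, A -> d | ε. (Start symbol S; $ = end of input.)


$ ∈ FOLLOW(S). For each A -> αBβ: add FIRST(β)\{ε} to FOLLOW(B); if β nullable, add FOLLOW(A).
FOLLOW(A) = {b, d}


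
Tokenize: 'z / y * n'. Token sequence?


Scan left to right, longest-match per lexeme
Tokens: ID(z), OP(/), ID(y), OP(*), ID(n)


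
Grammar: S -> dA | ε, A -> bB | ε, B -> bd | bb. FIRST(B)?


Per alternative of B: FIRST(bd) = {b}; FIRST(bb) = {b}
FIRST(B) = {b}


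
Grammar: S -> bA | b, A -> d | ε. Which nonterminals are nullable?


A nonterminal is nullable iff some alternative derives ε (directly, or every symbol in it is nullable)
Nullable: {A}


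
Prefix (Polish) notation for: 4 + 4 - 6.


left-to-right (same/higher precedence on left): tree is (- (+ 4 4) 6)
Prefix: - + 4 4 6


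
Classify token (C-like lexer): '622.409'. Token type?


Pattern: digits with a decimal point
Type: FLOAT_LITERAL


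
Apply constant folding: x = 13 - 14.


13 - 14 = -1 at compile time
Optimized: x = -1


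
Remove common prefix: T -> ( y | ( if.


Common prefix: '('
Factored: T -> ( T', T' -> y | if


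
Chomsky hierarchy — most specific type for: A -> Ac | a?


Left-linear: every RHS is a terminal or one nonterminal followed by a terminal
Classification: Type 3 (Regular)


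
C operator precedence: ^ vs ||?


'^' is bitwise XOR (level 4); '||' is logical OR (level 1)
Higher level binds tighter
'^' has higher precedence than '||'


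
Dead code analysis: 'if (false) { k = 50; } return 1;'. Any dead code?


condition is constant false, so the whole block is unreachable
Dead: 'if (false) { k = 50; }'


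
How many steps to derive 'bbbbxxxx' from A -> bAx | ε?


Derivation: A => bAx => bbAxx => bbbAxxx => bbbbAxxxx => bbbbxxxx
Steps: 5


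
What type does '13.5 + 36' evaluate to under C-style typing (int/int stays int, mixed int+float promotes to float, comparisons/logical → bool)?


Operand types: float + int
Rule: mixed int/float promotes to float; int/int stays int
Result type: float


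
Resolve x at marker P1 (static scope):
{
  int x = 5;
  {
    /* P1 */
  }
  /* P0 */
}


P1's block does not declare x; resolves to the enclosing declaration at depth 0
x = 5


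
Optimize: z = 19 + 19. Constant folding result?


19 + 19 = 38 at compile time
Optimized: z = 38


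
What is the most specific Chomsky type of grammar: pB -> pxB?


LHS has context (more than one symbol) and |LHS| ≤ |RHS|
Classification: Type 1 (Context-Sensitive)


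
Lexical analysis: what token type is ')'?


Pattern: delimiter/punctuation
Type: PUNCTUATION


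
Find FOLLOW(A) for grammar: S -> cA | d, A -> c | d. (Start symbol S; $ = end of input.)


$ ∈ FOLLOW(S). For each A -> αBβ: add FIRST(β)\{ε} to FOLLOW(B); if β nullable, add FOLLOW(A).
FOLLOW(A) = {$}


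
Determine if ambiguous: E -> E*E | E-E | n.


'n*n-n' has two parse trees (no precedence encoded between * and -)
Ambiguous


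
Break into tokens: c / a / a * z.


Scan left to right, longest-match per lexeme
Tokens: ID(c), OP(/), ID(a), OP(/), ID(a), OP(*), ID(z)


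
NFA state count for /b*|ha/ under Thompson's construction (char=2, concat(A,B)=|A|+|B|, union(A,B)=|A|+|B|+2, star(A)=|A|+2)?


Syntax tree has 3 char leaf(s), 1 union(s), 1 star(s)
chars contribute 3×2 = 6; each union adds +2; each star adds +2
Total: 6 + 2 + 2 = 10 states


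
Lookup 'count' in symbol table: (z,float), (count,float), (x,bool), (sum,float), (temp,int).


Lookup 'count' → type float


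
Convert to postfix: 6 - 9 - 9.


Left to right (same or higher precedence on left)
Postfix: 6 9 - 9 -


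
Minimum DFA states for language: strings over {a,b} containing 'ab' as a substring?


KMP-style automaton: 2 progress states + 1 absorbing accept = 3
Minimal DFA: 3 states


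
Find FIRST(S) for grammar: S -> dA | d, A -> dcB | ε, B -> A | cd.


Per alternative of S: FIRST(dA) = {d}; FIRST(d) = {d}
FIRST(S) = {d}


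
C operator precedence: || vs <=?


'<=' is relational (level 7); '||' is logical OR (level 1)
Higher level binds tighter
'<=' has higher precedence than '||'


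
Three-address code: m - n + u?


Break into single-operator statements:
t1 = m - n
t2 = t1 + u


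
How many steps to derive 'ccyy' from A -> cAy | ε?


Derivation: A => cAy => ccAyy => ccyy
Steps: 3


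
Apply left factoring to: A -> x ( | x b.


Common prefix: 'x'
Factored: A -> x A', A' -> ( | b


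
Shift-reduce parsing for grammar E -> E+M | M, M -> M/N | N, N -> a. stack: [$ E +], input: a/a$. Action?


no handle ('E+' is not any RHS); shift 'a'
Action: shift


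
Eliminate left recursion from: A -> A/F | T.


Left-recursive alternatives: A/F; non-recursive: T
Introduce A': A -> TA', A' -> /FA' | ε


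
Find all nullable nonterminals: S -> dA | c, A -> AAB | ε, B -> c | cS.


A nonterminal is nullable iff some alternative derives ε (directly, or every symbol in it is nullable)
Nullable: {A}


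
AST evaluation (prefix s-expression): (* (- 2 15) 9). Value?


Evaluate inner: (- 2 15) = -13
Evaluate root: (* -13 9) = -117
Result: -117


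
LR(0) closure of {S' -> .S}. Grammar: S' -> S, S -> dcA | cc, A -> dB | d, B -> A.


Start: S' -> .S
For each item with dot before a nonterminal B, add B -> .γ for every B-production
Closure: [S' -> .S, S -> .dcA, S -> .cc]


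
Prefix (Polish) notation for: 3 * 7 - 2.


left-to-right (same/higher precedence on left): tree is (- (* 3 7) 2)
Prefix: - * 3 7 2


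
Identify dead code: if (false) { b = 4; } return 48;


condition is constant false, so the whole block is unreachable
Dead: 'if (false) { b = 4; }'


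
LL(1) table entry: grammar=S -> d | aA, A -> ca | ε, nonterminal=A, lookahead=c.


For [A, c]: 'c' ∈ FIRST(ca)
Entry: A -> ca


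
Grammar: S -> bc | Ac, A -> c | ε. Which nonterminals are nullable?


A nonterminal is nullable iff some alternative derives ε (directly, or every symbol in it is nullable)
Nullable: {A}


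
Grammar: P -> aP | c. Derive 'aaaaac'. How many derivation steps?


Derivation: P => aP => aaP => aaaP => aaaaP => aaaaaP => aaaaac
Steps: 6


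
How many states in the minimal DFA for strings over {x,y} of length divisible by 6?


Track length mod 6: states 0..5, accept at 0
Minimal DFA: 6 states


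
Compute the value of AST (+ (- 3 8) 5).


Evaluate inner: (- 3 8) = -5
Evaluate root: (+ -5 5) = 0
Result: 0


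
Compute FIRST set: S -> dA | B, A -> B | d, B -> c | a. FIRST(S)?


Per alternative of S: FIRST(dA) = {d}; FIRST(B) = {a, c}
FIRST(S) = {a, c, d}


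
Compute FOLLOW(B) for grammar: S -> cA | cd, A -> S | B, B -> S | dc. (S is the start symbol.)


$ ∈ FOLLOW(S). For each A -> αBβ: add FIRST(β)\{ε} to FOLLOW(B); if β nullable, add FOLLOW(A).
FOLLOW(B) = {$}


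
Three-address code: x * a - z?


Break into single-operator statements:
t1 = x * a
t2 = t1 - z


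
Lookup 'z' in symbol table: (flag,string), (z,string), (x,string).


Lookup 'z' → type string


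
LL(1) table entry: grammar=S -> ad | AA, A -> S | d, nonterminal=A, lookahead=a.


For [A, a]: 'a' ∈ FIRST(S)
Entry: A -> S


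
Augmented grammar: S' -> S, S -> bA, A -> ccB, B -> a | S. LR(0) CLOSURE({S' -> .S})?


Start: S' -> .S
For each item with dot before a nonterminal B, add B -> .γ for every B-production
Closure: [S' -> .S, S -> .bA]


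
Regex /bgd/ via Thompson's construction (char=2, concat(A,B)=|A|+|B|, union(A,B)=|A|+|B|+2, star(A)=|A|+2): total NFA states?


Syntax tree has 3 char leaf(s), 0 union(s), 0 star(s)
chars contribute 3×2 = 6; each union adds +2; each star adds +2
Total: 6 + 0 + 0 = 6 states


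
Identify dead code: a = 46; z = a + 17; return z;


a is read by z's definition; z is returned
No dead code


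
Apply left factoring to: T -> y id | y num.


Common prefix: 'y'
Factored: T -> y T', T' -> id | num


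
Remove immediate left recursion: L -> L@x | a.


Left-recursive alternatives: L@x; non-recursive: a
Introduce L': L -> aL', L' -> @xL' | ε


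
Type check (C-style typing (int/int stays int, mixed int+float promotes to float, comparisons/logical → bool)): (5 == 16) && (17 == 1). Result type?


Operand types: bool && bool
Rule: logical operators take bool operands and yield bool
Result type: bool


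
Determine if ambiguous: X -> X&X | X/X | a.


'a&a/a' has two parse trees (no precedence encoded between & and /)
Ambiguous


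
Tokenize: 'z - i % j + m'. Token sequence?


Scan left to right, longest-match per lexeme
Tokens: ID(z), OP(-), ID(i), OP(%), ID(j), OP(+), ID(m)


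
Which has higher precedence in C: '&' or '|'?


'&' is bitwise AND (level 5); '|' is bitwise OR (level 3)
Higher level binds tighter
'&' has higher precedence than '|'


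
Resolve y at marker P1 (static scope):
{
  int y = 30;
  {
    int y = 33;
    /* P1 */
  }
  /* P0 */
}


y declared in the same block as P1
y = 33


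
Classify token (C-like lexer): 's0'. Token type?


Pattern: letter/underscore followed by alphanumerics, not a keyword
Type: IDENTIFIER


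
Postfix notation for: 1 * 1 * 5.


Left to right (same or higher precedence on left)
Postfix: 1 1 * 5 *


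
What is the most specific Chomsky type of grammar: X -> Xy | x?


Left-linear: every RHS is a terminal or one nonterminal followed by a terminal
Classification: Type 3 (Regular)


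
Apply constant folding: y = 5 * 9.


5 * 9 = 45 at compile time
Optimized: y = 45


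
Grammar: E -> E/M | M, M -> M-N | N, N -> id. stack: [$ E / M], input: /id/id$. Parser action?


handle 'E/M' on top; lookahead ∈ FOLLOW(E) = {/, $}
Action: reduce (E -> E/M)


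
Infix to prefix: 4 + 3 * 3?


'*' binds tighter: tree is (+ 4 (* 3 3))
Prefix: + 4 * 3 3


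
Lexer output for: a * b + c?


Scan left to right, longest-match per lexeme
Tokens: ID(a), OP(*), ID(b), OP(+), ID(c)


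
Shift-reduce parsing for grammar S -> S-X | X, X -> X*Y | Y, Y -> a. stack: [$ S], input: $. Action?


start symbol S on stack, input exhausted
Action: accept


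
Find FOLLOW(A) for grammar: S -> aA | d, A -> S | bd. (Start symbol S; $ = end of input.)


$ ∈ FOLLOW(S). For each A -> αBβ: add FIRST(β)\{ε} to FOLLOW(B); if β nullable, add FOLLOW(A).
FOLLOW(A) = {$}


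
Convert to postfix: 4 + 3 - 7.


Left to right (same or higher precedence on left)
Postfix: 4 3 + 7 -


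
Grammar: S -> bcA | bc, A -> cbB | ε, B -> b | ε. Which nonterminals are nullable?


A nonterminal is nullable iff some alternative derives ε (directly, or every symbol in it is nullable)
Nullable: {A, B}


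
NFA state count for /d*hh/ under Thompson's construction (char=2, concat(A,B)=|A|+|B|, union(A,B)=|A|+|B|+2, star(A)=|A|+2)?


Syntax tree has 3 char leaf(s), 0 union(s), 1 star(s)
chars contribute 3×2 = 6; each union adds +2; each star adds +2
Total: 6 + 0 + 2 = 8 states


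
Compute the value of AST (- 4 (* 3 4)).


Evaluate inner: (* 3 4) = 12
Evaluate root: (- 4 12) = -8
Result: -8


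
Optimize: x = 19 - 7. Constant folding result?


19 - 7 = 12 at compile time
Optimized: x = 12


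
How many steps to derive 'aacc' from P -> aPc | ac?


Derivation: P => aPc => aacc
Steps: 2


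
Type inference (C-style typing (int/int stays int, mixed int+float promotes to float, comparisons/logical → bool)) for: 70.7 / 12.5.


Operand types: float / float
Rule: mixed int/float promotes to float; int/int stays int
Result type: float


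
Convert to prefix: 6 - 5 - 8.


left-to-right (same/higher precedence on left): tree is (- (- 6 5) 8)
Prefix: - - 6 5 8


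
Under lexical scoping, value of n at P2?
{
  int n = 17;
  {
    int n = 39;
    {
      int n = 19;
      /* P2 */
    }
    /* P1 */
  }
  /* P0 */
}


n declared in the same block as P2
n = 19


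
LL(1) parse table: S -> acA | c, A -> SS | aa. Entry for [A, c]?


For [A, c]: 'c' ∈ FIRST(SS)
Entry: A -> SS


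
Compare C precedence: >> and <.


'>>' is shift (level 8); '<' is relational (level 7)
Higher level binds tighter
'>>' has higher precedence than '<'


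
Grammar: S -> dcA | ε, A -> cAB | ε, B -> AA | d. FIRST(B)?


Per alternative of B: FIRST(AA) = {c, ε}; FIRST(d) = {d}
FIRST(B) = {c, d, ε}


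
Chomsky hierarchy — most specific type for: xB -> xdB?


LHS has context (more than one symbol) and |LHS| ≤ |RHS|
Classification: Type 1 (Context-Sensitive)


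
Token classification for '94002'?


Pattern: digits only
Type: INTEGER_LITERAL


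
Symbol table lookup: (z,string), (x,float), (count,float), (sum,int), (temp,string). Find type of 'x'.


Lookup 'x' → type float


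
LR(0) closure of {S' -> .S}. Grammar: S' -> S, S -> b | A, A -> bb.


Start: S' -> .S
For each item with dot before a nonterminal B, add B -> .γ for every B-production
Closure: [S' -> .S, S -> .b, S -> .A, A -> .bb]


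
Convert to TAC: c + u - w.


Break into single-operator statements:
t1 = c + u
t2 = t1 - w


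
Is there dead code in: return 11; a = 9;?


statement follows a return and is unreachable
Dead: 'a = 9'


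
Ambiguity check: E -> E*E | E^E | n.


'n*n^n' has two parse trees (no precedence encoded between * and ^)
Ambiguous


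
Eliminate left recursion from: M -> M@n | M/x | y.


Left-recursive alternatives: M@n, M/x; non-recursive: y
Introduce M': M -> yM', M' -> @nM' | /xM' | ε


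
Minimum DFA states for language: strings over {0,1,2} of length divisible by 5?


Track length mod 5: states 0..4, accept at 0
Minimal DFA: 5 states


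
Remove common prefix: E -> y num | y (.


Common prefix: 'y'
Factored: E -> y E', E' -> num | (


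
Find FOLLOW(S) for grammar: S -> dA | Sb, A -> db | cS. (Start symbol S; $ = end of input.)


$ ∈ FOLLOW(S). For each A -> αBβ: add FIRST(β)\{ε} to FOLLOW(B); if β nullable, add FOLLOW(A).
FOLLOW(S) = {$, b}


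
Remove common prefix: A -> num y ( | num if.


Common prefix: 'num'
Factored: A -> num A', A' -> y ( | if


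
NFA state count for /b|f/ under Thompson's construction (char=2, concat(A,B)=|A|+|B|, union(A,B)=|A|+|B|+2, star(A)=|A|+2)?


Syntax tree has 2 char leaf(s), 1 union(s), 0 star(s)
chars contribute 2×2 = 4; each union adds +2; each star adds +2
Total: 4 + 2 + 0 = 6 states


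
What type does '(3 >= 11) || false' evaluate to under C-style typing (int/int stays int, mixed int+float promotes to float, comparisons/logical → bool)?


Operand types: bool || bool
Rule: logical operators take bool operands and yield bool
Result type: bool


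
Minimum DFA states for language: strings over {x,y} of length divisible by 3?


Track length mod 3: states 0..2, accept at 0
Minimal DFA: 3 states


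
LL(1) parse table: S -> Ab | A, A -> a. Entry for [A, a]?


For [A, a]: 'a' ∈ FIRST(a)
Entry: A -> a


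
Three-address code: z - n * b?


Break into single-operator statements:
t1 = n * b
t2 = z - t1


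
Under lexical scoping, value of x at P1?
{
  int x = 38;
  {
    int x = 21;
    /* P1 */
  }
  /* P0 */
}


x declared in the same block as P1
x = 21


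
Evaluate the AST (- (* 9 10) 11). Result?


Evaluate inner: (* 9 10) = 90
Evaluate root: (- 90 11) = 79
Result: 79


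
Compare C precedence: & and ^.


'&' is bitwise AND (level 5); '^' is bitwise XOR (level 4)
Higher level binds tighter
'&' has higher precedence than '^'


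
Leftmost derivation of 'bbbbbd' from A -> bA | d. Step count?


Derivation: A => bA => bbA => bbbA => bbbbA => bbbbbA => bbbbbd
Steps: 6


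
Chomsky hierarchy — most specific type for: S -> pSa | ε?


Single nonterminal LHS, but p^n a^n is not regular
Classification: Type 2 (Context-Free)


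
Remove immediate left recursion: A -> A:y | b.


Left-recursive alternatives: A:y; non-recursive: b
Introduce A': A -> bA', A' -> :yA' | ε


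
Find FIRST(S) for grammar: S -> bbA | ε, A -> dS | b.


Per alternative of S: FIRST(bbA) = {b}; FIRST(ε) = {ε}
FIRST(S) = {b, ε}


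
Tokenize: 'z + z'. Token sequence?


Scan left to right, longest-match per lexeme
Tokens: ID(z), OP(+), ID(z)


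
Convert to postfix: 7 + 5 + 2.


Left to right (same or higher precedence on left)
Postfix: 7 5 + 2 +


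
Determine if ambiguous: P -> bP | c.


right-linear, alternatives start with distinct terminals 'b' vs 'c': unique leftmost derivation
Unambiguous


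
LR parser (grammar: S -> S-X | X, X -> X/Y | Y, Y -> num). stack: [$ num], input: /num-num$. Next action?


'num' on top is the handle for Y -> num
Action: reduce (Y -> num)


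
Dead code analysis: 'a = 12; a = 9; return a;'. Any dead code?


first assignment to a is overwritten before any read
Dead: 'a = 12'


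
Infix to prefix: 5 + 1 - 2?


left-to-right (same/higher precedence on left): tree is (- (+ 5 1) 2)
Prefix: - + 5 1 2


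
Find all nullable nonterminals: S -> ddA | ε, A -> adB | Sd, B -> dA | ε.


A nonterminal is nullable iff some alternative derives ε (directly, or every symbol in it is nullable)
Nullable: {B, S}


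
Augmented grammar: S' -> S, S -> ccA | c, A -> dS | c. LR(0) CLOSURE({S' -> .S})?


Start: S' -> .S
For each item with dot before a nonterminal B, add B -> .γ for every B-production
Closure: [S' -> .S, S -> .ccA, S -> .c]


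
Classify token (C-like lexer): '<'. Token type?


Pattern: operator symbol
Type: OPERATOR


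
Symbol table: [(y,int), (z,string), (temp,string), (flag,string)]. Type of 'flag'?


Lookup 'flag' → type string


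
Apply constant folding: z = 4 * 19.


4 * 19 = 76 at compile time
Optimized: z = 76


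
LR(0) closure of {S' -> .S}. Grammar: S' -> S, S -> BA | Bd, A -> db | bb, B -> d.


Start: S' -> .S
For each item with dot before a nonterminal B, add B -> .γ for every B-production
Closure: [S' -> .S, S -> .BA, S -> .Bd, B -> .d]


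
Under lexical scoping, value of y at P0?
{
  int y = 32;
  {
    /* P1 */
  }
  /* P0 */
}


y declared in the same block as P0
y = 32


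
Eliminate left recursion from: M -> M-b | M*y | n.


Left-recursive alternatives: M-b, M*y; non-recursive: n
Introduce M': M -> nM', M' -> -bM' | *yM' | ε


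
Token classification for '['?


Pattern: delimiter/punctuation
Type: PUNCTUATION


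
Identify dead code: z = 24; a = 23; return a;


z is assigned but never read
Dead: 'z = 24'


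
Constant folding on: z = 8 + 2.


8 + 2 = 10 at compile time
Optimized: z = 10


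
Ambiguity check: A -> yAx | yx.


balanced y^n…x^n: each string has a unique parse
Unambiguous


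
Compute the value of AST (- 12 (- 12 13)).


Evaluate inner: (- 12 13) = -1
Evaluate root: (- 12 -1) = 13
Result: 13


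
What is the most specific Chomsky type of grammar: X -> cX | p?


Right-linear: every RHS is a terminal or a terminal followed by one nonterminal
Classification: Type 3 (Regular)


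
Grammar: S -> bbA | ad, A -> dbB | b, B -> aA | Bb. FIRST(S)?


Per alternative of S: FIRST(bbA) = {b}; FIRST(ad) = {a}
FIRST(S) = {a, b}


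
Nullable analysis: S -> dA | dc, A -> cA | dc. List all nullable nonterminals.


A nonterminal is nullable iff some alternative derives ε (directly, or every symbol in it is nullable)
Nullable: {}


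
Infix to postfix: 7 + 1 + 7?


Left to right (same or higher precedence on left)
Postfix: 7 1 + 7 +


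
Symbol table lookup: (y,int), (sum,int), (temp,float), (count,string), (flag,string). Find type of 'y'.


Lookup 'y' → type int


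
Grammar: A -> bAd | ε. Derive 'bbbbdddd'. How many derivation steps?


Derivation: A => bAd => bbAdd => bbbAddd => bbbbAdddd => bbbbdddd
Steps: 5


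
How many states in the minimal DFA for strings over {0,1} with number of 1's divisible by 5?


Track (count of 1) mod 5: states 0..4, accept at 0
Minimal DFA: 5 states


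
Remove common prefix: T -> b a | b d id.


Common prefix: 'b'
Factored: T -> b T', T' -> a | d id


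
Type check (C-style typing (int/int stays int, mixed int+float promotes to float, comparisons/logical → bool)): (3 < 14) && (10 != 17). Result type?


Operand types: bool && bool
Rule: logical operators take bool operands and yield bool
Result type: bool


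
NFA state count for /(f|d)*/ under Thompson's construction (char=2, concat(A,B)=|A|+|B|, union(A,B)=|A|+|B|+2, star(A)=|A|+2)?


Syntax tree has 2 char leaf(s), 1 union(s), 1 star(s)
chars contribute 2×2 = 4; each union adds +2; each star adds +2
Total: 4 + 2 + 2 = 8 states


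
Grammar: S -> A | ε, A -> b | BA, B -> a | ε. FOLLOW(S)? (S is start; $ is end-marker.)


$ ∈ FOLLOW(S). For each A -> αBβ: add FIRST(β)\{ε} to FOLLOW(B); if β nullable, add FOLLOW(A).
FOLLOW(S) = {$}


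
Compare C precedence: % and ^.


'%' is multiplicative (level 10); '^' is bitwise XOR (level 4)
Higher level binds tighter
'%' has higher precedence than '^'


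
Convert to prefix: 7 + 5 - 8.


left-to-right (same/higher precedence on left): tree is (- (+ 7 5) 8)
Prefix: - + 7 5 8


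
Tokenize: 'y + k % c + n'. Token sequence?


Scan left to right, longest-match per lexeme
Tokens: ID(y), OP(+), ID(k), OP(%), ID(c), OP(+), ID(n)


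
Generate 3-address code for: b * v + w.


Break into single-operator statements:
t1 = b * v
t2 = t1 + w


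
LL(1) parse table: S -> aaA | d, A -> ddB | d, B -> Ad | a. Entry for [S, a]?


For [S, a]: 'a' ∈ FIRST(aaA)
Entry: S -> aaA


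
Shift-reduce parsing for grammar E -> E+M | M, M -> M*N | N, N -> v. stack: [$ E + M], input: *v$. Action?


'*' can extend M; shift to build M -> M*N
Action: shift


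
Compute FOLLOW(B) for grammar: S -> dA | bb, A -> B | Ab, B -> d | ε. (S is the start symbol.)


$ ∈ FOLLOW(S). For each A -> αBβ: add FIRST(β)\{ε} to FOLLOW(B); if β nullable, add FOLLOW(A).
FOLLOW(B) = {$, b}


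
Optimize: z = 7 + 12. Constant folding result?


7 + 12 = 19 at compile time
Optimized: z = 19


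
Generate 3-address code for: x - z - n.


Break into single-operator statements:
t1 = x - z
t2 = t1 - n


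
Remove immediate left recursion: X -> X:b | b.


Left-recursive alternatives: X:b; non-recursive: b
Introduce X': X -> bX', X' -> :bX' | ε


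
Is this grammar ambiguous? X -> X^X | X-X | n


'n^n-n' has two parse trees (no precedence encoded between ^ and -)
Ambiguous


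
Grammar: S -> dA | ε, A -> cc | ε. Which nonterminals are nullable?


A nonterminal is nullable iff some alternative derives ε (directly, or every symbol in it is nullable)
Nullable: {A, S}


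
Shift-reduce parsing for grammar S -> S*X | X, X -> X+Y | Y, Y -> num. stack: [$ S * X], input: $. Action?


handle 'S*X' on top; lookahead ∈ FOLLOW(S) = {*, $}
Action: reduce (S -> S*X)


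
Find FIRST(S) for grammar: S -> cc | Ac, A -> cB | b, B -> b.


Per alternative of S: FIRST(cc) = {c}; FIRST(Ac) = {b, c}
FIRST(S) = {b, c}


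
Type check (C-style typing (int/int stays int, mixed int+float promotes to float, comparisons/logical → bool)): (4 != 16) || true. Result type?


Operand types: bool || bool
Rule: logical operators take bool operands and yield bool
Result type: bool


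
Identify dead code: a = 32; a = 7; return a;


first assignment to a is overwritten before any read
Dead: 'a = 32'


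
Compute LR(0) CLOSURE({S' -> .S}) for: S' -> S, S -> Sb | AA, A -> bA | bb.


Start: S' -> .S
For each item with dot before a nonterminal B, add B -> .γ for every B-production
Closure: [S' -> .S, S -> .Sb, S -> .AA, A -> .bA, A -> .bb]


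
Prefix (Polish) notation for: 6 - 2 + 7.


left-to-right (same/higher precedence on left): tree is (+ (- 6 2) 7)
Prefix: + - 6 2 7


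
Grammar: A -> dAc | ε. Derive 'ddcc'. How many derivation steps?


Derivation: A => dAc => ddAcc => ddcc
Steps: 3


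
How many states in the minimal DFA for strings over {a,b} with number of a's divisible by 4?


Track (count of a) mod 4: states 0..3, accept at 0
Minimal DFA: 4 states


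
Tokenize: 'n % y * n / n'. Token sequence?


Scan left to right, longest-match per lexeme
Tokens: ID(n), OP(%), ID(y), OP(*), ID(n), OP(/), ID(n)


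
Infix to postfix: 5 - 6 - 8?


Left to right (same or higher precedence on left)
Postfix: 5 6 - 8 -


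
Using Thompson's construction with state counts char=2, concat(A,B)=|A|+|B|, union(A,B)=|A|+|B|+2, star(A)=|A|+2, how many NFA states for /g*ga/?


Syntax tree has 3 char leaf(s), 0 union(s), 1 star(s)
chars contribute 3×2 = 6; each union adds +2; each star adds +2
Total: 6 + 0 + 2 = 8 states


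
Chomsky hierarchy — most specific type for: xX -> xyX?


LHS has context (more than one symbol) and |LHS| ≤ |RHS|
Classification: Type 1 (Context-Sensitive)


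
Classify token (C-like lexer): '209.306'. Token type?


Pattern: digits with a decimal point
Type: FLOAT_LITERAL


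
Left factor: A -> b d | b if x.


Common prefix: 'b'
Factored: A -> b A', A' -> d | if x


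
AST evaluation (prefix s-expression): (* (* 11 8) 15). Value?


Evaluate inner: (* 11 8) = 88
Evaluate root: (* 88 15) = 1320
Result: 1320


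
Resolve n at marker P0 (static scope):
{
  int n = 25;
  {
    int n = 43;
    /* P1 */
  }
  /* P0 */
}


n declared in the same block as P0
n = 25


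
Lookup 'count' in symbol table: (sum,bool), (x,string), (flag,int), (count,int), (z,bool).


Lookup 'count' → type int


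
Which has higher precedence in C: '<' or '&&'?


'<' is relational (level 7); '&&' is logical AND (level 2)
Higher level binds tighter
'<' has higher precedence than '&&'


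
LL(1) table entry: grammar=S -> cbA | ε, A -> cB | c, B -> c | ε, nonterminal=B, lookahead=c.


For [B, c]: 'c' ∈ FIRST(c)
Entry: B -> c


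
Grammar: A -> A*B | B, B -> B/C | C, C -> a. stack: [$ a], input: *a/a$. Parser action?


'a' on top is the handle for C -> a
Action: reduce (C -> a)


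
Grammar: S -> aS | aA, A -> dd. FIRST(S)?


Per alternative of S: FIRST(aS) = {a}; FIRST(aA) = {a}
FIRST(S) = {a}


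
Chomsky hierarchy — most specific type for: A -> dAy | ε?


Single nonterminal LHS, but d^n y^n is not regular
Classification: Type 2 (Context-Free)


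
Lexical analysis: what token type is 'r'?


Pattern: letter/underscore followed by alphanumerics, not a keyword
Type: IDENTIFIER


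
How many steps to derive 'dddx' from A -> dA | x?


Derivation: A => dA => ddA => dddA => dddx
Steps: 4


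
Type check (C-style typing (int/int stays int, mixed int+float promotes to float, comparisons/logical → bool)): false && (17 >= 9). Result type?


Operand types: bool && bool
Rule: logical operators take bool operands and yield bool
Result type: bool


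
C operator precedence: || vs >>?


'>>' is shift (level 8); '||' is logical OR (level 1)
Higher level binds tighter
'>>' has higher precedence than '||'


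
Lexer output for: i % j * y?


Scan left to right, longest-match per lexeme
Tokens: ID(i), OP(%), ID(j), OP(*), ID(y)


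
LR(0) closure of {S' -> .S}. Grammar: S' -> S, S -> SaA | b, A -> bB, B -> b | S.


Start: S' -> .S
For each item with dot before a nonterminal B, add B -> .γ for every B-production
Closure: [S' -> .S, S -> .SaA, S -> .b]


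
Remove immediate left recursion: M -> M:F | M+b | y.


Left-recursive alternatives: M:F, M+b; non-recursive: y
Introduce M': M -> yM', M' -> :FM' | +bM' | ε


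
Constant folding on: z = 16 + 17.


16 + 17 = 33 at compile time
Optimized: z = 33


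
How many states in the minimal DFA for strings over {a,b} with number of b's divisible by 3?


Track (count of b) mod 3: states 0..2, accept at 0
Minimal DFA: 3 states


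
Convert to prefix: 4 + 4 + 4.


left-to-right (same/higher precedence on left): tree is (+ (+ 4 4) 4)
Prefix: + + 4 4 4


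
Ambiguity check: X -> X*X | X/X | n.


'n*n/n' has two parse trees (no precedence encoded between * and /)
Ambiguous


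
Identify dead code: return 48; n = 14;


statement follows a return and is unreachable
Dead: 'n = 14'


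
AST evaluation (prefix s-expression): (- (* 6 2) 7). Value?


Evaluate inner: (* 6 2) = 12
Evaluate root: (- 12 7) = 5
Result: 5


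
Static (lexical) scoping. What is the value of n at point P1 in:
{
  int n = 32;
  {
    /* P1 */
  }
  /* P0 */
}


P1's block does not declare n; resolves to the enclosing declaration at depth 0
n = 32


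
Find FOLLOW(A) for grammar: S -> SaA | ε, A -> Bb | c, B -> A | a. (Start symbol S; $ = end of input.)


$ ∈ FOLLOW(S). For each A -> αBβ: add FIRST(β)\{ε} to FOLLOW(B); if β nullable, add FOLLOW(A).
FOLLOW(A) = {$, a, b}


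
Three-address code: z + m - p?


Break into single-operator statements:
t1 = z + m
t2 = t1 - p


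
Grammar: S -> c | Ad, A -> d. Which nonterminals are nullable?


A nonterminal is nullable iff some alternative derives ε (directly, or every symbol in it is nullable)
Nullable: {}


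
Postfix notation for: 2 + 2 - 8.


Left to right (same or higher precedence on left)
Postfix: 2 2 + 8 -


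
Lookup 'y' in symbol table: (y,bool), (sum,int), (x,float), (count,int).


Lookup 'y' → type bool


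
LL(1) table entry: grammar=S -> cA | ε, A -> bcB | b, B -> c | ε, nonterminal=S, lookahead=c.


For [S, c]: 'c' ∈ FIRST(cA)
Entry: S -> cA


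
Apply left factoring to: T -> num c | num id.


Common prefix: 'num'
Factored: T -> num T', T' -> c | id


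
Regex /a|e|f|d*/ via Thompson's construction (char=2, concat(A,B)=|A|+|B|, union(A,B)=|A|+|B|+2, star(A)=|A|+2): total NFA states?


Syntax tree has 4 char leaf(s), 3 union(s), 1 star(s)
chars contribute 4×2 = 8; each union adds +2; each star adds +2
Total: 8 + 6 + 2 = 16 states


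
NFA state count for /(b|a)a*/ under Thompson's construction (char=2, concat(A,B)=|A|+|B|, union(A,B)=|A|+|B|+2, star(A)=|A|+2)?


Syntax tree has 3 char leaf(s), 1 union(s), 1 star(s)
chars contribute 3×2 = 6; each union adds +2; each star adds +2
Total: 6 + 2 + 2 = 10 states


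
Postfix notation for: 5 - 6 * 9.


* has higher precedence, evaluate 6*9 first
Postfix: 5 6 9 * -


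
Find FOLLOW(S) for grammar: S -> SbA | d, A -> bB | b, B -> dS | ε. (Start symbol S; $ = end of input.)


$ ∈ FOLLOW(S). For each A -> αBβ: add FIRST(β)\{ε} to FOLLOW(B); if β nullable, add FOLLOW(A).
FOLLOW(S) = {$, b}


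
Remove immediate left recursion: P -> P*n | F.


Left-recursive alternatives: P*n; non-recursive: F
Introduce P': P -> FP', P' -> *nP' | ε


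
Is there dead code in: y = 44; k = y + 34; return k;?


y is read by k's definition; k is returned
No dead code


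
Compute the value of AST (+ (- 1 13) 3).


Evaluate inner: (- 1 13) = -12
Evaluate root: (+ -12 3) = -9
Result: -9


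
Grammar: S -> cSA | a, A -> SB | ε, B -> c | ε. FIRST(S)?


Per alternative of S: FIRST(cSA) = {c}; FIRST(a) = {a}
FIRST(S) = {a, c}


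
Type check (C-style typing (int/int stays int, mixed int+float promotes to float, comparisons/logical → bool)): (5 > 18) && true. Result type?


Operand types: bool && bool
Rule: logical operators take bool operands and yield bool
Result type: bool


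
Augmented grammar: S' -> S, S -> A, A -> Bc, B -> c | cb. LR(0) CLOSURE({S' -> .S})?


Start: S' -> .S
For each item with dot before a nonterminal B, add B -> .γ for every B-production
Closure: [S' -> .S, S -> .A, A -> .Bc, B -> .c, B -> .cb]


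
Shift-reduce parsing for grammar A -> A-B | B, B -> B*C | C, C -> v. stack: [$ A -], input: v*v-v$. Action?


no handle ('A-' is not any RHS); shift 'v'
Action: shift


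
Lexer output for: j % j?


Scan left to right, longest-match per lexeme
Tokens: ID(j), OP(%), ID(j)


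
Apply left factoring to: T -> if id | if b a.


Common prefix: 'if'
Factored: T -> if T', T' -> id | b a


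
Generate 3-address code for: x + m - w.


Break into single-operator statements:
t1 = x + m
t2 = t1 - w


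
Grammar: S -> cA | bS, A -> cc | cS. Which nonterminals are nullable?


A nonterminal is nullable iff some alternative derives ε (directly, or every symbol in it is nullable)
Nullable: {}


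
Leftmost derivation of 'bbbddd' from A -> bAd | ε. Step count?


Derivation: A => bAd => bbAdd => bbbAddd => bbbddd
Steps: 4


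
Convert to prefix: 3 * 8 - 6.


left-to-right (same/higher precedence on left): tree is (- (* 3 8) 6)
Prefix: - * 3 8 6


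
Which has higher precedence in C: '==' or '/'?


'/' is multiplicative (level 10); '==' is equality (level 6)
Higher level binds tighter
'/' has higher precedence than '=='


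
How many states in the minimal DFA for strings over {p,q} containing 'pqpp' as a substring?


KMP-style automaton: 4 progress states + 1 absorbing accept = 5
Minimal DFA: 5 states


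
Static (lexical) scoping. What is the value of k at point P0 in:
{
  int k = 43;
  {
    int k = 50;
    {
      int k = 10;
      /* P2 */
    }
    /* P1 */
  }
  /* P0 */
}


k declared in the same block as P0
k = 43


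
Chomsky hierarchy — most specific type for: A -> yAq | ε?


Single nonterminal LHS, but y^n q^n is not regular
Classification: Type 2 (Context-Free)


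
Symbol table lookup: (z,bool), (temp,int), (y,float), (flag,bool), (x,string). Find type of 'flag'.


Lookup 'flag' → type bool


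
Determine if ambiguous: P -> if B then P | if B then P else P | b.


dangling else: 'if B then if B then b else b' parses two ways
Ambiguous


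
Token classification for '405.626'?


Pattern: digits with a decimal point
Type: FLOAT_LITERAL


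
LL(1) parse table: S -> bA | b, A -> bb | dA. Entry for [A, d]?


For [A, d]: 'd' ∈ FIRST(dA)
Entry: A -> dA


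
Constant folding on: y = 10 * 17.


10 * 17 = 170 at compile time
Optimized: y = 170


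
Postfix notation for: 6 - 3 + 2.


Left to right (same or higher precedence on left)
Postfix: 6 3 - 2 +


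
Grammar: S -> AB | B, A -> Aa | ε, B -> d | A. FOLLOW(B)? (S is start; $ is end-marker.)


$ ∈ FOLLOW(S). For each A -> αBβ: add FIRST(β)\{ε} to FOLLOW(B); if β nullable, add FOLLOW(A).
FOLLOW(B) = {$}


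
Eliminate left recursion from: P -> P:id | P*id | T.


Left-recursive alternatives: P:id, P*id; non-recursive: T
Introduce P': P -> TP', P' -> :idP' | *idP' | ε


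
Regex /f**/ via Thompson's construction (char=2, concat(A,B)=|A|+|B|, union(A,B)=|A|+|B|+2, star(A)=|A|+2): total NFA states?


Syntax tree has 1 char leaf(s), 0 union(s), 2 star(s)
chars contribute 1×2 = 2; each union adds +2; each star adds +2
Total: 2 + 0 + 4 = 6 states


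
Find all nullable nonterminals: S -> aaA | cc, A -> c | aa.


A nonterminal is nullable iff some alternative derives ε (directly, or every symbol in it is nullable)
Nullable: {}


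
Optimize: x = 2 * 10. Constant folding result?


2 * 10 = 20 at compile time
Optimized: x = 20


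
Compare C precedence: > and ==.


'>' is relational (level 7); '==' is equality (level 6)
Higher level binds tighter
'>' has higher precedence than '=='


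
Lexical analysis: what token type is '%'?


Pattern: operator symbol
Type: OPERATOR


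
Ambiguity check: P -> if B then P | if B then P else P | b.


dangling else: 'if B then if B then b else b' parses two ways
Ambiguous


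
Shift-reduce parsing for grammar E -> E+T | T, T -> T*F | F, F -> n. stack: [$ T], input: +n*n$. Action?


lookahead ∉ {*} so T won't extend; reduce E -> T
Action: reduce (E -> T)


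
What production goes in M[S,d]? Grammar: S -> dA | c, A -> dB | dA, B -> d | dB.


For [S, d]: 'd' ∈ FIRST(dA)
Entry: S -> dA


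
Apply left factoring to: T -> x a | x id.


Common prefix: 'x'
Factored: T -> x T', T' -> a | id


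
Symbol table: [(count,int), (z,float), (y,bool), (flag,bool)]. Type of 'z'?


Lookup 'z' → type float


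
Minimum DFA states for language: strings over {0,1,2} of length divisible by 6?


Track length mod 6: states 0..5, accept at 0
Minimal DFA: 6 states


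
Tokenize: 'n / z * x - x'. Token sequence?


Scan left to right, longest-match per lexeme
Tokens: ID(n), OP(/), ID(z), OP(*), ID(x), OP(-), ID(x)


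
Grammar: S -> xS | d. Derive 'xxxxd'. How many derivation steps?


Derivation: S => xS => xxS => xxxS => xxxxS => xxxxd
Steps: 5


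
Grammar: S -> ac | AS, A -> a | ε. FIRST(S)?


Per alternative of S: FIRST(ac) = {a}; FIRST(AS) = {a}
FIRST(S) = {a}


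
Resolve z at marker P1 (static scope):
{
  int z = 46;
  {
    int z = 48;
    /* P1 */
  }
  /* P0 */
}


z declared in the same block as P1
z = 48


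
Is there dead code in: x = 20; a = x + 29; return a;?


x is read by a's definition; a is returned
No dead code


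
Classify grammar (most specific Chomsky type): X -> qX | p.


Right-linear: every RHS is a terminal or a terminal followed by one nonterminal
Classification: Type 3 (Regular)


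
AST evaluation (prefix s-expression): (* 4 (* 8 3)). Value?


Evaluate inner: (* 8 3) = 24
Evaluate root: (* 4 24) = 96
Result: 96


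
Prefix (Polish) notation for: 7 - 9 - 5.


left-to-right (same/higher precedence on left): tree is (- (- 7 9) 5)
Prefix: - - 7 9 5


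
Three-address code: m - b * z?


Break into single-operator statements:
t1 = b * z
t2 = m - t1


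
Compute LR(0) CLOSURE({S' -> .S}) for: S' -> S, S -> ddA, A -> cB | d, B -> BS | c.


Start: S' -> .S
For each item with dot before a nonterminal B, add B -> .γ for every B-production
Closure: [S' -> .S, S -> .ddA]


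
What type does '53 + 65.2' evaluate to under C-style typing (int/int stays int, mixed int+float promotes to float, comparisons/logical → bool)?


Operand types: int + float
Rule: mixed int/float promotes to float; int/int stays int
Result type: float


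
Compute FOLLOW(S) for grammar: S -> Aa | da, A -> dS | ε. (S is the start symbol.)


$ ∈ FOLLOW(S). For each A -> αBβ: add FIRST(β)\{ε} to FOLLOW(B); if β nullable, add FOLLOW(A).
FOLLOW(S) = {$, a}


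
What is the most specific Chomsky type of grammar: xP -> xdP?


LHS has context (more than one symbol) and |LHS| ≤ |RHS|
Classification: Type 1 (Context-Sensitive)


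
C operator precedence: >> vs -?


'-' is additive (level 9); '>>' is shift (level 8)
Higher level binds tighter
'-' has higher precedence than '>>'


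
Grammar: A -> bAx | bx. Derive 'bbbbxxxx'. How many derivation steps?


Derivation: A => bAx => bbAxx => bbbAxxx => bbbbxxxx
Steps: 4


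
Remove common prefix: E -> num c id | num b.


Common prefix: 'num'
Factored: E -> num E', E' -> c id | b


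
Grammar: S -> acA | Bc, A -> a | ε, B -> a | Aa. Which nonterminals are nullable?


A nonterminal is nullable iff some alternative derives ε (directly, or every symbol in it is nullable)
Nullable: {A}


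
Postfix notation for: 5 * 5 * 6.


Left to right (same or higher precedence on left)
Postfix: 5 5 * 6 *


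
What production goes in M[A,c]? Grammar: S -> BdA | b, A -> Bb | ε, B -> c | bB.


For [A, c]: 'c' ∈ FIRST(Bb)
Entry: A -> Bb


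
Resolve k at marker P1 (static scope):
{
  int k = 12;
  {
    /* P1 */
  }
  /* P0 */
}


P1's block does not declare k; resolves to the enclosing declaration at depth 0
k = 12
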